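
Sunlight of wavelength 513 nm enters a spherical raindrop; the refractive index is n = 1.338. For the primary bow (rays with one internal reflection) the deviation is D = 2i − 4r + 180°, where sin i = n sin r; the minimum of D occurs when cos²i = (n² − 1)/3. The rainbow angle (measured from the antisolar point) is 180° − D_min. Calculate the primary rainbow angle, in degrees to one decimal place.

cos²i = (1.79024 − 1)/3 = 0.26341; i = arccos(0.51324) = 59.120°.
sin r = sin 59.120°/1.338 = 0.64144; r = 39.899°.
D_min = 2·59.120° − 4·39.899° + 180° = 138.643°.
Rainbow angle = 180° − D_min = 41.357°.

41.4°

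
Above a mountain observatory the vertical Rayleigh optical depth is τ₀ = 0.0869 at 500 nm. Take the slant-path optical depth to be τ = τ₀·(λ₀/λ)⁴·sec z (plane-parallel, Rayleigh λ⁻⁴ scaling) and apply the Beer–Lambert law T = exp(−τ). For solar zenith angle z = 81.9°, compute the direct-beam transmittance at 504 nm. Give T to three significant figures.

0.550

sec 81.9° = 7.0972.
τ = 0.0869 × (500/504)⁴ × 7.0972 = 0.0869 × 0.9686 × 7.0972 = 0.5974.
T = exp(−0.5974) = 0.5502.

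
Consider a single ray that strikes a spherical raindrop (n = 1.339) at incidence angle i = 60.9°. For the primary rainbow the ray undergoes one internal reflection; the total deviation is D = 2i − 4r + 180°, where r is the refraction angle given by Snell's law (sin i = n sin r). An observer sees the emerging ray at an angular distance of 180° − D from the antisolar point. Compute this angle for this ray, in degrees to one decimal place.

41.1°

sin r = sin 60.9° / 1.339 = 0.8738/1.339 = 0.6526; r = 40.73°.
D = 2·60.9° − 4·40.73° + 180° = 121.80° − 162.94° + 180° = 138.86°.
Angle from antisolar point = 180° − D = 41.14°.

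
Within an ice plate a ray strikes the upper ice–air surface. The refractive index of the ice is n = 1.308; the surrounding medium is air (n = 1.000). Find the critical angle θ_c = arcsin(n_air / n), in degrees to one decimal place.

49.9°

sin θ_c = n_air / n = 1.000 / 1.308 = 0.7645.
θ_c = arcsin(0.7645) = 49.86°.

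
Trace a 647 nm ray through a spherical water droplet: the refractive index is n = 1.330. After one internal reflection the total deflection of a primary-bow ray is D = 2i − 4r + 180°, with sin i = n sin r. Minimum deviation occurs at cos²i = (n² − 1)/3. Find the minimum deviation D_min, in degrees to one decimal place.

137.5°

cos²i = (1.76890 − 1)/3 = 0.25630; i = arccos(0.50626) = 59.585°.
sin r = sin 59.585°/1.330 = 0.64841; r = 40.422°.
D_min = 2·59.585° − 4·40.422° + 180° = 137.484°.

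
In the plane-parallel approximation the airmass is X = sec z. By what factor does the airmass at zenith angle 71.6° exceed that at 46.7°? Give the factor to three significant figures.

X(71.6°)/X(46.7°) = sec 71.6° / sec 46.7° = cos 46.7° / cos 71.6° = 0.6858/0.3156 = 2.1727.

2.17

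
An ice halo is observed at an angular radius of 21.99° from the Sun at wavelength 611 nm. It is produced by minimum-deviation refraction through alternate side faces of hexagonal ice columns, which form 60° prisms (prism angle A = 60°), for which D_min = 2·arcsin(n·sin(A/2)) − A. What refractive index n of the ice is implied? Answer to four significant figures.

1.312

Rearranging: n = sin((D_min + A)/2) / sin(A/2).
(D_min + A)/2 = (21.99° + 60°)/2 = 40.995°.
n = sin 40.995° / sin 30° = 0.6560 / 0.5000 = 1.3120.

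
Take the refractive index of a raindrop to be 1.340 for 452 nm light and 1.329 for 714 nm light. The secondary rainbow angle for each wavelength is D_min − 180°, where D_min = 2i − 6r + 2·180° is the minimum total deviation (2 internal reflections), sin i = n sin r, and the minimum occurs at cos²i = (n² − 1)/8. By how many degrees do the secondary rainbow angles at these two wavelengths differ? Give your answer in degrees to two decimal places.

At 452 nm (n = 1.340): cos²i = 0.09945 → i = 71.618°, r = 45.088°, D_min = 232.709°, rainbow angle = 52.709°.
At 714 nm (n = 1.329): cos²i = 0.09578 → i = 71.972°, r = 45.685°, D_min = 229.837°, rainbow angle = 49.837°.
Angular width = |52.709° − 49.837°| = 2.872°.

2.87°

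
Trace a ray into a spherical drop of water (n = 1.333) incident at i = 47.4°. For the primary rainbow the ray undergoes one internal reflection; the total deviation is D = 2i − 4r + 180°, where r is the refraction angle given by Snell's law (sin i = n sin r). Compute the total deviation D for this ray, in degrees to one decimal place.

140.7°

sin r = sin 47.4° / 1.333 = 0.7361/1.333 = 0.5522; r = 33.52°.
D = 2·47.4° − 4·33.52° + 180° = 94.80° − 134.08° + 180° = 140.72°.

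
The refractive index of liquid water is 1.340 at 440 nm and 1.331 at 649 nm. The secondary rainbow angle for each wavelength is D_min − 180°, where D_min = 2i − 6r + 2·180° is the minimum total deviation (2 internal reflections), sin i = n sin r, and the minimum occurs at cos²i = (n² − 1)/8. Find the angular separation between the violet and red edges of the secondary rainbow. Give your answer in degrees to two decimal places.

At 440 nm (n = 1.340): cos²i = 0.09945 → i = 71.618°, r = 45.088°, D_min = 232.709°, rainbow angle = 52.709°.
At 649 nm (n = 1.331): cos²i = 0.09645 → i = 71.907°, r = 45.575°, D_min = 230.365°, rainbow angle = 50.365°.
Angular width = |52.709° − 50.365°| = 2.344°.

2.34°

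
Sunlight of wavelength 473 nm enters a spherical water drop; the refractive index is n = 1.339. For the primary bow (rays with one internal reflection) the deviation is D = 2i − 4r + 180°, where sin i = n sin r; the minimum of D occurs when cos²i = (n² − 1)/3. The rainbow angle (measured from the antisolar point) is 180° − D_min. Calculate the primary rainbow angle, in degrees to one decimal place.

cos²i = (1.79292 − 1)/3 = 0.26431; i = arccos(0.51411) = 59.062°.
sin r = sin 59.062°/1.339 = 0.64057; r = 39.834°.
D_min = 2·59.062° − 4·39.834° + 180° = 138.786°.
Rainbow angle = 180° − D_min = 41.214°.

41.2°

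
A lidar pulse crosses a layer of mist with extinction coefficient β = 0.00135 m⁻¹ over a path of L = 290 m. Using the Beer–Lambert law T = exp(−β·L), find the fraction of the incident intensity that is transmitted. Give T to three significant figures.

τ = β·L = 0.00135 × 290 = 0.3915.
T = exp(−0.3915) = 0.6760.

0.676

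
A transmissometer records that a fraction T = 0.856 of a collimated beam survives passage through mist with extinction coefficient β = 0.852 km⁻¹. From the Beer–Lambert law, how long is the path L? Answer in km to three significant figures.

Beer–Lambert: T = exp(−βL) ⇒ L = −ln(T)/β = −ln(0.856)/0.852 = 0.1555/0.852 = 0.1825 km.

0.182 km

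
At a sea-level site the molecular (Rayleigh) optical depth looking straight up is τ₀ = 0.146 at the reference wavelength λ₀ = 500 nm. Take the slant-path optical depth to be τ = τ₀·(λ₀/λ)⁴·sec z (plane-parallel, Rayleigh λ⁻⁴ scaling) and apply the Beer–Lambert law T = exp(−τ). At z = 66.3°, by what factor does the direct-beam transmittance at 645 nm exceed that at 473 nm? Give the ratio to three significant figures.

1.38

Airmass: sec 66.3° = 2.4879.
τ(645 nm) = 0.146 × (500/645)⁴ × 2.4879 = 0.146 × 0.3611 × 2.4879 = 0.1312.
τ(473 nm) = 0.146 × (500/473)⁴ × 2.4879 = 0.146 × 1.2486 × 2.4879 = 0.4535.
T(645)/T(473) = exp(τ_B − τ_A) = exp(0.3224) = 1.3804.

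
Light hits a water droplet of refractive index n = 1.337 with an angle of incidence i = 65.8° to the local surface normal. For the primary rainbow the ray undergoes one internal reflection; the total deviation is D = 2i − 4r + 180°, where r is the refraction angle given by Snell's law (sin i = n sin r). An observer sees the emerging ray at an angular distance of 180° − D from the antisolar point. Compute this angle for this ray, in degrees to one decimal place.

sin r = sin 65.8° / 1.337 = 0.9121/1.337 = 0.6822; r = 43.02°.
D = 2·65.8° − 4·43.02° + 180° = 131.60° − 172.07° + 180° = 139.53°.
Angle from antisolar point = 180° − D = 40.47°.

40.5°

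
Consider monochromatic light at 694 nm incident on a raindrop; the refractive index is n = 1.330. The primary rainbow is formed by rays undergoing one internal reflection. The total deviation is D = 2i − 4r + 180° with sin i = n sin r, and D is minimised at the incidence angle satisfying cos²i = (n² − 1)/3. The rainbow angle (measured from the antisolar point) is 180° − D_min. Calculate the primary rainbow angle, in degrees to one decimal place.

42.5°

cos²i = (1.76890 − 1)/3 = 0.25630; i = arccos(0.50626) = 59.585°.
sin r = sin 59.585°/1.330 = 0.64841; r = 40.422°.
D_min = 2·59.585° − 4·40.422° + 180° = 137.484°.
Rainbow angle = 180° − D_min = 42.516°.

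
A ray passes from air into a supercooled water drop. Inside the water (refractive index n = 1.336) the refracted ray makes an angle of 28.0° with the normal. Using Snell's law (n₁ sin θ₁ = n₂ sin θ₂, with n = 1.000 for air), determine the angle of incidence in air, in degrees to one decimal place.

38.8°

Snell: sin θ_i = n · sin θ_r = 1.336 × sin 28.0° = 1.336 × 0.4695 = 0.6272.
θ_i = arcsin(0.6272) = 38.84°.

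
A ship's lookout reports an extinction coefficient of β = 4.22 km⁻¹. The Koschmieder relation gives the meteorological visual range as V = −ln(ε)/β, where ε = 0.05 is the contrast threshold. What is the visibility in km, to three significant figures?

0.710 km

V = −ln(0.05) / 4.22 = 2.996 / 4.22 = 0.7099 km.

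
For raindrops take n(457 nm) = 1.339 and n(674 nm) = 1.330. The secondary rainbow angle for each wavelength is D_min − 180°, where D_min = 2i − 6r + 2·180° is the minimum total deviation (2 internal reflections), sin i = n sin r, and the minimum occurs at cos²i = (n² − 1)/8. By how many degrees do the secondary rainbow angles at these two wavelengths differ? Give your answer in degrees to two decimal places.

2.35°

At 457 nm (n = 1.339): cos²i = 0.09912 → i = 71.650°, r = 45.141°, D_min = 232.451°, rainbow angle = 52.451°.
At 674 nm (n = 1.330): cos²i = 0.09611 → i = 71.940°, r = 45.630°, D_min = 230.101°, rainbow angle = 50.101°.
Angular width = |52.451° − 50.101°| = 2.350°.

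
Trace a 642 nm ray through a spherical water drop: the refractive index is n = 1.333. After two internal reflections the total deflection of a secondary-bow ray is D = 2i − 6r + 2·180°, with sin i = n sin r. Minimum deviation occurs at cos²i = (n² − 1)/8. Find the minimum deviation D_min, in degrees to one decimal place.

230.9°

cos²i = (1.77689 − 1)/8 = 0.09711; i = arccos(0.31163) = 71.843°.
sin r = sin 71.843°/1.333 = 0.71283; r = 45.466°.
D_min = 2·71.843° − 6·45.466° + 360° = 230.891°.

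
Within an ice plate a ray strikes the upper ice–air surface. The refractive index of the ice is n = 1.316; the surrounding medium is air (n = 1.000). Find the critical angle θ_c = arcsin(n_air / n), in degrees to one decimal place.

sin θ_c = n_air / n = 1.000 / 1.316 = 0.7599.
θ_c = arcsin(0.7599) = 49.45°.

49.5°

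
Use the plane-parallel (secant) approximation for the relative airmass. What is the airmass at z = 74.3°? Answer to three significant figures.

3.70

X = sec z = 1/cos 74.3° = 1/0.2706 = 3.6955.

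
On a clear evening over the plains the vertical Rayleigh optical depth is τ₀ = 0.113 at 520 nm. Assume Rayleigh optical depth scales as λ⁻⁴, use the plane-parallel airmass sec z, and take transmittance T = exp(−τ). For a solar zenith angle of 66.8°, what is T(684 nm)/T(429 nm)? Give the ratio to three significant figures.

1.69

Airmass: sec 66.8° = 2.5384.
τ(684 nm) = 0.113 × (520/684)⁴ × 2.5384 = 0.113 × 0.3340 × 2.5384 = 0.0958.
τ(429 nm) = 0.113 × (520/429)⁴ × 2.5384 = 0.113 × 2.1587 × 2.5384 = 0.6192.
T(684)/T(429) = exp(τ_B − τ_A) = exp(0.5234) = 1.6877.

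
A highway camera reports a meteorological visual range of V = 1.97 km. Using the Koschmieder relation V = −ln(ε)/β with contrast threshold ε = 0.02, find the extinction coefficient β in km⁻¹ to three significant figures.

1.99 km⁻¹

β = −ln(0.02) / V = 3.912 / 1.97 = 1.9858 km⁻¹.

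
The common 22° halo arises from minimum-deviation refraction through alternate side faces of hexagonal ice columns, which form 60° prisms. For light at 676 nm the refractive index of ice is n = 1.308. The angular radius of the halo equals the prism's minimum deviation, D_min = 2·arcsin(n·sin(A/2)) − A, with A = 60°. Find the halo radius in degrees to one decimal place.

21.7°

n·sin(A/2) = 1.308 × sin 30° = 1.308 × 0.5000 = 0.6540.
D_min = 2·arcsin(0.6540) − 60° = 2 × 40.844° − 60° = 21.688°.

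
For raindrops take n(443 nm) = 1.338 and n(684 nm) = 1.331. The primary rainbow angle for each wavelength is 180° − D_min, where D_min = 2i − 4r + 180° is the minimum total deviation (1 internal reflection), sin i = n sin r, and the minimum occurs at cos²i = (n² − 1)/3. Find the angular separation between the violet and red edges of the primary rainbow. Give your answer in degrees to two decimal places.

1.01°

At 443 nm (n = 1.338): cos²i = 0.26341 → i = 59.120°, r = 39.899°, D_min = 138.643°, rainbow angle = 41.357°.
At 684 nm (n = 1.331): cos²i = 0.25719 → i = 59.527°, r = 40.356°, D_min = 137.630°, rainbow angle = 42.370°.
Angular width = |41.357° − 42.370°| = 1.013°.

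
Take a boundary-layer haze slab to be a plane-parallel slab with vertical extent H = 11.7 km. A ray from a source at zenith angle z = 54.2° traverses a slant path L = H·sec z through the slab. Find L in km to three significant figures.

sec z = 1/cos 54.2° = 1.7095.
L = 11.7 × 1.7095 = 20.001 km.

20.0 km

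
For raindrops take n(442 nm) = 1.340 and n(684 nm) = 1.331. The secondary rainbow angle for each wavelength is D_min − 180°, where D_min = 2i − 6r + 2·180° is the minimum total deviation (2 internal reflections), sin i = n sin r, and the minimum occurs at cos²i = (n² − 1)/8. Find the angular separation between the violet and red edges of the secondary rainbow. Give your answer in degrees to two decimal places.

At 442 nm (n = 1.340): cos²i = 0.09945 → i = 71.618°, r = 45.088°, D_min = 232.709°, rainbow angle = 52.709°.
At 684 nm (n = 1.331): cos²i = 0.09645 → i = 71.907°, r = 45.575°, D_min = 230.365°, rainbow angle = 50.365°.
Angular width = |52.709° − 50.365°| = 2.344°.

2.34°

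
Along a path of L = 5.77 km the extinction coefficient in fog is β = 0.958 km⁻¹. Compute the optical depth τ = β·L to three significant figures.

5.53

τ = β·L = 0.958 × 5.77 = 5.5277.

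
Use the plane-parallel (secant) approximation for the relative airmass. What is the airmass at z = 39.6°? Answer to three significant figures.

1.30

X = sec z = 1/cos 39.6° = 1/0.7705 = 1.2978.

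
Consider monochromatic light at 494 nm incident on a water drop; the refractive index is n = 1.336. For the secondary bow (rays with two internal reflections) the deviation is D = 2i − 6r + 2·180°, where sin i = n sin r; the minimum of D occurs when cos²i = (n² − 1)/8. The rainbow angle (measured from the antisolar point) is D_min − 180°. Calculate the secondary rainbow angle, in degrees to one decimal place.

cos²i = (1.78490 − 1)/8 = 0.09811; i = arccos(0.31323) = 71.746°.
sin r = sin 71.746°/1.336 = 0.71084; r = 45.303°.
D_min = 2·71.746° − 6·45.303° + 360° = 231.674°.
Rainbow angle = D_min − 180° = 51.674°.

51.7°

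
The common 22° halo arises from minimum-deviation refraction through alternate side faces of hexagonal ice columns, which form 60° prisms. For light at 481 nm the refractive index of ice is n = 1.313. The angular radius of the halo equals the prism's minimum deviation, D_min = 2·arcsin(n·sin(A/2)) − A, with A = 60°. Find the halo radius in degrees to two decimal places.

n·sin(A/2) = 1.313 × sin 30° = 1.313 × 0.5000 = 0.6565.
D_min = 2·arcsin(0.6565) − 60° = 2 × 41.033° − 60° = 22.067°.

22.07°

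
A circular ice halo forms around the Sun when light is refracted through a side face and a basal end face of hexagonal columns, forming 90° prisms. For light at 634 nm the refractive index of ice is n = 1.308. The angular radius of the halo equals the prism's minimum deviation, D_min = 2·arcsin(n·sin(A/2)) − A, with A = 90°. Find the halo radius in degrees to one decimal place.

n·sin(A/2) = 1.308 × sin 45° = 1.308 × 0.7071 = 0.9249.
D_min = 2·arcsin(0.9249) − 90° = 2 × 67.653° − 90° = 45.305°.

45.3°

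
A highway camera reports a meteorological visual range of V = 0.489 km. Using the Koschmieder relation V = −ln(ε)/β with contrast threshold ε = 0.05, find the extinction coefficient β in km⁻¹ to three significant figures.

β = −ln(0.05) / V = 2.996 / 0.489 = 6.1262 km⁻¹.

6.13 km⁻¹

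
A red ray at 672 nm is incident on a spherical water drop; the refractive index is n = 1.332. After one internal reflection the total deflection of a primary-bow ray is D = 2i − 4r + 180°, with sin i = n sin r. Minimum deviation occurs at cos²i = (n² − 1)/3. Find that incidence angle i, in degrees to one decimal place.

cos²i = (1.332² − 1)/3 = (1.77422 − 1)/3 = 0.25807.
cos i = 0.50801, so i = 59.469°.

59.5°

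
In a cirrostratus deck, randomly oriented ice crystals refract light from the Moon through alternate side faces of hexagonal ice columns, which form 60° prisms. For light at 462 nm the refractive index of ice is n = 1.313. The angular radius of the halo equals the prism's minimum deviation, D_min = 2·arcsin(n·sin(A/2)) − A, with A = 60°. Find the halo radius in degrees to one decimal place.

n·sin(A/2) = 1.313 × sin 30° = 1.313 × 0.5000 = 0.6565.
D_min = 2·arcsin(0.6565) − 60° = 2 × 41.033° − 60° = 22.067°.

22.1°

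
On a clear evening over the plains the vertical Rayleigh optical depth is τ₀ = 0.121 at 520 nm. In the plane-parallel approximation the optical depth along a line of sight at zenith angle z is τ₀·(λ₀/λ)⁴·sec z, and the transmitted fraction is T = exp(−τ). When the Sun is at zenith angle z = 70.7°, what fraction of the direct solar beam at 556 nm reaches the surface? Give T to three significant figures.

0.756

sec 70.7° = 3.0256.
τ = 0.121 × (520/556)⁴ × 3.0256 = 0.121 × 0.7651 × 3.0256 = 0.2801.
T = exp(−0.2801) = 0.7557.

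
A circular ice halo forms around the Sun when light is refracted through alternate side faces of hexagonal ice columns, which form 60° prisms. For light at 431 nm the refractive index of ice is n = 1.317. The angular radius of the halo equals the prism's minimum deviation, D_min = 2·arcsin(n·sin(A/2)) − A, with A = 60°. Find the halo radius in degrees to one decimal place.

n·sin(A/2) = 1.317 × sin 30° = 1.317 × 0.5000 = 0.6585.
D_min = 2·arcsin(0.6585) − 60° = 2 × 41.186° − 60° = 22.371°.

22.4°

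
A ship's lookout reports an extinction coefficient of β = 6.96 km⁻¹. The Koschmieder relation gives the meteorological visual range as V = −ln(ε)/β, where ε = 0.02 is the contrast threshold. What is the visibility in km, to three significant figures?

V = −ln(0.02) / 6.96 = 3.912 / 6.96 = 0.5621 km.

0.562 km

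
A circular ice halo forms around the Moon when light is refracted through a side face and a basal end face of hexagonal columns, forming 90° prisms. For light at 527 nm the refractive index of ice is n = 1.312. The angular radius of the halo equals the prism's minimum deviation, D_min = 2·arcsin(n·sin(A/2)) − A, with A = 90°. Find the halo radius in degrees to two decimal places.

n·sin(A/2) = 1.312 × sin 45° = 1.312 × 0.7071 = 0.9277.
D_min = 2·arcsin(0.9277) − 90° = 2 × 68.083° − 90° = 46.166°.

46.17°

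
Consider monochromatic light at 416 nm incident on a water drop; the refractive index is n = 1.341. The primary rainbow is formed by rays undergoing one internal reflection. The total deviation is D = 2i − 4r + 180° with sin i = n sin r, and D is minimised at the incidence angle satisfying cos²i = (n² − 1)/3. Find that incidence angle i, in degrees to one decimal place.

cos²i = (1.341² − 1)/3 = (1.79828 − 1)/3 = 0.26609.
cos i = 0.51584, so i = 58.946°.

58.9°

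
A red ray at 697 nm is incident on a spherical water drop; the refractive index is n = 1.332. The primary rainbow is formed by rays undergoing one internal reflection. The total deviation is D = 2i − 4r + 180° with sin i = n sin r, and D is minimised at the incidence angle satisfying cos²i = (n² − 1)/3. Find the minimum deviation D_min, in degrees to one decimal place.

137.8°

cos²i = (1.77422 − 1)/3 = 0.25807; i = arccos(0.50801) = 59.469°.
sin r = sin 59.469°/1.332 = 0.64666; r = 40.290°.
D_min = 2·59.469° − 4·40.290° + 180° = 137.776°.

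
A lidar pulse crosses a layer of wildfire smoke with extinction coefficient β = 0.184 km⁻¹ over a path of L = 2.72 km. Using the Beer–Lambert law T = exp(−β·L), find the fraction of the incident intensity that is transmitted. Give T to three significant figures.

0.606

τ = β·L = 0.184 × 2.72 = 0.5005.
T = exp(−0.5005) = 0.6062.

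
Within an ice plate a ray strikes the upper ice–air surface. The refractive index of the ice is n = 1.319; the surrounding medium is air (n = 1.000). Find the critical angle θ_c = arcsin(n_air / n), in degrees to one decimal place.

49.3°

sin θ_c = n_air / n = 1.000 / 1.319 = 0.7582.
θ_c = arcsin(0.7582) = 49.30°.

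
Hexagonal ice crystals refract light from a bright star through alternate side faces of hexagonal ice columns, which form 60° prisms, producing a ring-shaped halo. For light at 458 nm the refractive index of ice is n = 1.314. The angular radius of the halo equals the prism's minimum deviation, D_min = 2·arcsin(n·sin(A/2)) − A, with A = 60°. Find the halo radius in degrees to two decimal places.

n·sin(A/2) = 1.314 × sin 30° = 1.314 × 0.5000 = 0.6570.
D_min = 2·arcsin(0.6570) − 60° = 2 × 41.071° − 60° = 22.143°.

22.14°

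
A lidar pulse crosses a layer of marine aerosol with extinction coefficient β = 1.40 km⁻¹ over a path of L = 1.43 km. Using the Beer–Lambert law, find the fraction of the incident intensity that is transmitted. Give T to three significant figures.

τ = β·L = 1.40 × 1.43 = 2.0020.
T = exp(−2.0020) = 0.1351.

0.135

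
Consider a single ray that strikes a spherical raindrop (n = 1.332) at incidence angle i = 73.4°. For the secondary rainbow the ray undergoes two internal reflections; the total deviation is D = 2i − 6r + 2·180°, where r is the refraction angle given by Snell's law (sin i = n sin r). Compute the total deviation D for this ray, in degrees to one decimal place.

sin r = sin 73.4° / 1.332 = 0.9583/1.332 = 0.7195; r = 46.01°.
D = 2·73.4° − 6·46.01° + 2·180° = 146.80° − 276.06° + 360° = 230.74°.

230.7°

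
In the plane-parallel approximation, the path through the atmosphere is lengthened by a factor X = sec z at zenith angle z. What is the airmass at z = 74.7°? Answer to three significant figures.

X = sec z = 1/cos 74.7° = 1/0.2639 = 3.7897.

3.79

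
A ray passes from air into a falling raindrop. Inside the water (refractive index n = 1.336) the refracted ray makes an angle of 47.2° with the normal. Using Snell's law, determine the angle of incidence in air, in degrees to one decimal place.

78.6°

Snell: sin θ_i = n · sin θ_r = 1.336 × sin 47.2° = 1.336 × 0.7337 = 0.9803.
θ_i = arcsin(0.9803) = 78.60°.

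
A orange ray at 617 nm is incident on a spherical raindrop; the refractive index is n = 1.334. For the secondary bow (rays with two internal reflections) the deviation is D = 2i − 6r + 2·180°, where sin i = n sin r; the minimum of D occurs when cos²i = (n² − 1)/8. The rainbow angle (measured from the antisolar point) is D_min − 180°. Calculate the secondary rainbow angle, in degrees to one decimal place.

51.2°

cos²i = (1.77956 − 1)/8 = 0.09744; i = arccos(0.31216) = 71.810°.
sin r = sin 71.810°/1.334 = 0.71217; r = 45.411°.
D_min = 2·71.810° − 6·45.411° + 360° = 231.153°.
Rainbow angle = D_min − 180° = 51.153°.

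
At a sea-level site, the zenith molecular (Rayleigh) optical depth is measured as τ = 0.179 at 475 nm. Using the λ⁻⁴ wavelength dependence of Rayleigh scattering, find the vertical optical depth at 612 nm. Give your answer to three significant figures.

0.0650

τ(612 nm) = τ(475 nm) × (475/612)⁴ = 0.179 × (0.7761)⁴ = 0.179 × 0.3629 = 0.0650.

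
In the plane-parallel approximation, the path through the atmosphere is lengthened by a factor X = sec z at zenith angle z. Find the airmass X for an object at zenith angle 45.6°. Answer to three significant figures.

1.43

X = sec z = 1/cos 45.6° = 1/0.6997 = 1.4293.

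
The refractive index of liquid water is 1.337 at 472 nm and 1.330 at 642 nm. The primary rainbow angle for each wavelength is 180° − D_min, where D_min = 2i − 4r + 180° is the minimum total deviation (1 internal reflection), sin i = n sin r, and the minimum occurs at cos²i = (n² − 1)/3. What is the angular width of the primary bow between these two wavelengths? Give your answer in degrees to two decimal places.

1.02°

At 472 nm (n = 1.337): cos²i = 0.26252 → i = 59.178°, r = 39.964°, D_min = 138.500°, rainbow angle = 41.500°.
At 642 nm (n = 1.330): cos²i = 0.25630 → i = 59.585°, r = 40.422°, D_min = 137.484°, rainbow angle = 42.516°.
Angular width = |41.500° − 42.516°| = 1.016°.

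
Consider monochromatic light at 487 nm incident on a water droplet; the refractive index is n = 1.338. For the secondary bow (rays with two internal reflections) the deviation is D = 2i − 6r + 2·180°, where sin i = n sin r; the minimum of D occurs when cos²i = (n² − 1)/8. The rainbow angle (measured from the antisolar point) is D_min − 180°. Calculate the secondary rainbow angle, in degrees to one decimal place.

52.2°

cos²i = (1.79024 − 1)/8 = 0.09878; i = arccos(0.31429) = 71.682°.
sin r = sin 71.682°/1.338 = 0.70951; r = 45.195°.
D_min = 2·71.682° − 6·45.195° + 360° = 232.193°.
Rainbow angle = D_min − 180° = 52.193°.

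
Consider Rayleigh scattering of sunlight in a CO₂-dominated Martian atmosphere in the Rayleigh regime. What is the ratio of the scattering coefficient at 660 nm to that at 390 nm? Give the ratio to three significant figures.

Rayleigh scattering ∝ λ⁻⁴, so the ratio of coefficients is the inverse fourth power of the wavelength ratio.
σ(660)/σ(390) = (390/660)⁴ = (0.5909)⁴ = 0.1219.

0.122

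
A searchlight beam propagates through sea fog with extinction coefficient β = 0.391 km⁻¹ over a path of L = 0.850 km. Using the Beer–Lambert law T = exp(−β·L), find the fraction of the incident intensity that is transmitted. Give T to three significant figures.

τ = β·L = 0.391 × 0.850 = 0.3323.
T = exp(−0.3323) = 0.7172.

0.717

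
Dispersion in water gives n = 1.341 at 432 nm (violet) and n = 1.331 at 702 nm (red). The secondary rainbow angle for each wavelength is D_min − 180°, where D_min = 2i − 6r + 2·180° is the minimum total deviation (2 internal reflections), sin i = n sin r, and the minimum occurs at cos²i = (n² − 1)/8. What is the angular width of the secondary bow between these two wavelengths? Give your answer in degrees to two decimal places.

At 432 nm (n = 1.341): cos²i = 0.09979 → i = 71.586°, r = 45.034°, D_min = 232.966°, rainbow angle = 52.966°.
At 702 nm (n = 1.331): cos²i = 0.09645 → i = 71.907°, r = 45.575°, D_min = 230.365°, rainbow angle = 50.365°.
Angular width = |52.966° − 50.365°| = 2.601°.

2.60°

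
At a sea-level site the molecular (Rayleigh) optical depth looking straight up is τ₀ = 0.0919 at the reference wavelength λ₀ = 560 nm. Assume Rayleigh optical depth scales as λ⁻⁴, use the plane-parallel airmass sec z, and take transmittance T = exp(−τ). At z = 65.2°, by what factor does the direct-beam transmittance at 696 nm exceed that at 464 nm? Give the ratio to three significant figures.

Airmass: sec 65.2° = 2.3841.
τ(696 nm) = 0.0919 × (560/696)⁴ × 2.3841 = 0.0919 × 0.4191 × 2.3841 = 0.0918.
τ(464 nm) = 0.0919 × (560/464)⁴ × 2.3841 = 0.0919 × 2.1217 × 2.3841 = 0.4649.
T(696)/T(464) = exp(τ_B − τ_A) = exp(0.3730) = 1.4521.

1.45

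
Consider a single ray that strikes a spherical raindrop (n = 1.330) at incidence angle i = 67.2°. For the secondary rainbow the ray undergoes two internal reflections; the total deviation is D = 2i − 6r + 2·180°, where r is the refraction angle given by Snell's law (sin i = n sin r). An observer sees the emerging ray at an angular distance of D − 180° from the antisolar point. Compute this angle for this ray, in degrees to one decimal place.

51.1°

sin r = sin 67.2° / 1.330 = 0.9219/1.330 = 0.6931; r = 43.88°.
D = 2·67.2° − 6·43.88° + 2·180° = 134.40° − 263.27° + 360° = 231.13°.
Angle from antisolar point = D − 180° = 51.13°.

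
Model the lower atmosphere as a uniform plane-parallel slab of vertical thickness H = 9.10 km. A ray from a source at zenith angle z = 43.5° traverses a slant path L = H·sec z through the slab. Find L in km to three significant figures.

sec z = 1/cos 43.5° = 1.3786.
L = 9.10 × 1.3786 = 12.545 km.

12.5 km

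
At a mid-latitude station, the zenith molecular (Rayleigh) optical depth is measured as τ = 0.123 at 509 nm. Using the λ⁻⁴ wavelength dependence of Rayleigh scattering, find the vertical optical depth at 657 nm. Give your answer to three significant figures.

0.0443

τ(657 nm) = τ(509 nm) × (509/657)⁴ = 0.123 × (0.7747)⁴ = 0.123 × 0.3603 = 0.0443.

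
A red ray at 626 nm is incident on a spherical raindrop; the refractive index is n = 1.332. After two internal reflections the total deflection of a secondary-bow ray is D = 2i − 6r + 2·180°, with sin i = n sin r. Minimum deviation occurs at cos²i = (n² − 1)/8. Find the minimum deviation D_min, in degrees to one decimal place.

cos²i = (1.77422 − 1)/8 = 0.09678; i = arccos(0.31109) = 71.875°.
sin r = sin 71.875°/1.332 = 0.71350; r = 45.520°.
D_min = 2·71.875° − 6·45.520° + 360° = 230.628°.

230.6°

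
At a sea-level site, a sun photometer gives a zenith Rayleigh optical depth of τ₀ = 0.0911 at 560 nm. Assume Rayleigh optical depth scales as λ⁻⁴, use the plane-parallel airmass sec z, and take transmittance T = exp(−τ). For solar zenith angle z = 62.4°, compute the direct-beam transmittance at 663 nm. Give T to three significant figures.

0.905

sec 62.4° = 2.1584.
τ = 0.0911 × (560/663)⁴ × 2.1584 = 0.0911 × 0.5090 × 2.1584 = 0.1001.
T = exp(−0.1001) = 0.9048.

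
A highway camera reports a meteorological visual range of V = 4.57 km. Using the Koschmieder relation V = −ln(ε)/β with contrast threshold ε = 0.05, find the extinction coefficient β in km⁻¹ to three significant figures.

β = −ln(0.05) / V = 2.996 / 4.57 = 0.6555 km⁻¹.

0.656 km⁻¹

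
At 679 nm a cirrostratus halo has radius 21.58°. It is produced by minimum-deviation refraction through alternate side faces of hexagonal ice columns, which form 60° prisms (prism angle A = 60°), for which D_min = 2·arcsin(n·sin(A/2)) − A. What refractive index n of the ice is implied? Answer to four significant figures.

1.307

Rearranging: n = sin((D_min + A)/2) / sin(A/2).
(D_min + A)/2 = (21.58° + 60°)/2 = 40.790°.
n = sin 40.790° / sin 30° = 0.6533 / 0.5000 = 1.3066.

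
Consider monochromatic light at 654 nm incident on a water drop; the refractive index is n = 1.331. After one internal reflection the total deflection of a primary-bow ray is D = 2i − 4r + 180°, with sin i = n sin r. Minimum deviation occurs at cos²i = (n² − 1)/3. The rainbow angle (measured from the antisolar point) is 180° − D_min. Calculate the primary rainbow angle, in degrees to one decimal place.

42.4°

cos²i = (1.77156 − 1)/3 = 0.25719; i = arccos(0.50714) = 59.527°.
sin r = sin 59.527°/1.331 = 0.64753; r = 40.356°.
D_min = 2·59.527° − 4·40.356° + 180° = 137.630°.
Rainbow angle = 180° − D_min = 42.370°.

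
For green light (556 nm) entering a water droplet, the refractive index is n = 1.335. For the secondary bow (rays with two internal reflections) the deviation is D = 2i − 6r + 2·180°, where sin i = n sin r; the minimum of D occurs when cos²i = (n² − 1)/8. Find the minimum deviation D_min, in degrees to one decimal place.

cos²i = (1.78222 − 1)/8 = 0.09778; i = arccos(0.31269) = 71.778°.
sin r = sin 71.778°/1.335 = 0.71150; r = 45.357°.
D_min = 2·71.778° − 6·45.357° + 360° = 231.414°.

231.4°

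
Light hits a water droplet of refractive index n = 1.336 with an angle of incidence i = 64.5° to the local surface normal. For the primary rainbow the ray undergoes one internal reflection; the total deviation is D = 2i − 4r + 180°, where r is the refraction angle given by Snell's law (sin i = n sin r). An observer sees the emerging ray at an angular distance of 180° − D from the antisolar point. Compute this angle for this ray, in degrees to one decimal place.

41.0°

sin r = sin 64.5° / 1.336 = 0.9026/1.336 = 0.6756; r = 42.50°.
D = 2·64.5° − 4·42.50° + 180° = 129.00° − 170.00° + 180° = 139.00°.
Angle from antisolar point = 180° − D = 41.00°.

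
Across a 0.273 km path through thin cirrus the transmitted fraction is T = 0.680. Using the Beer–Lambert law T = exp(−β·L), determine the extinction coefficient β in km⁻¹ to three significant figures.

1.41 km⁻¹

Beer–Lambert: T = exp(−βL) ⇒ β = −ln(T)/L = −ln(0.680)/0.273 = 0.3857/0.273 = 1.413 km⁻¹.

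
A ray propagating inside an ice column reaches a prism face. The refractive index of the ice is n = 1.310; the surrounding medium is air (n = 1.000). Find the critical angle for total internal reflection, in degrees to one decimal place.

49.8°

sin θ_c = n_air / n = 1.000 / 1.310 = 0.7634.
θ_c = arcsin(0.7634) = 49.76°.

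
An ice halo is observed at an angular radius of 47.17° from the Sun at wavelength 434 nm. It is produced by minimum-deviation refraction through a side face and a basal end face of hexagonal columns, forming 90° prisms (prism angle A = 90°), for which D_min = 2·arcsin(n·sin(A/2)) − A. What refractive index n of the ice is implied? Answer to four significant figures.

1.317

Rearranging: n = sin((D_min + A)/2) / sin(A/2).
(D_min + A)/2 = (47.17° + 90°)/2 = 68.585°.
n = sin 68.585° / sin 45° = 0.9310 / 0.7071 = 1.3166.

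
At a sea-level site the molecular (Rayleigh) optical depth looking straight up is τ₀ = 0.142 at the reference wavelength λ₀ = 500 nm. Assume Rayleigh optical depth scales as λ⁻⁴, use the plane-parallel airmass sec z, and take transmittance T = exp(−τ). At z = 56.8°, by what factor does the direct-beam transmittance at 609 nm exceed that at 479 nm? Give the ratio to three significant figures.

Airmass: sec 56.8° = 1.8263.
τ(609 nm) = 0.142 × (500/609)⁴ × 1.8263 = 0.142 × 0.4544 × 1.8263 = 0.1178.
τ(479 nm) = 0.142 × (500/479)⁴ × 1.8263 = 0.142 × 1.1872 × 1.8263 = 0.3079.
T(609)/T(479) = exp(τ_B − τ_A) = exp(0.1901) = 1.2093.

1.21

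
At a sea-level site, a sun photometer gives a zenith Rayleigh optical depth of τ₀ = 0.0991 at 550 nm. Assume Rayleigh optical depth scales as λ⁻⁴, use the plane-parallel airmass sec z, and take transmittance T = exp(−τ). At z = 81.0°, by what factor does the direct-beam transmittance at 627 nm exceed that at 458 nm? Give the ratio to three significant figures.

Airmass: sec 81.0° = 6.3925.
τ(627 nm) = 0.0991 × (550/627)⁴ × 6.3925 = 0.0991 × 0.5921 × 6.3925 = 0.3751.
τ(458 nm) = 0.0991 × (550/458)⁴ × 6.3925 = 0.0991 × 2.0796 × 6.3925 = 1.3174.
T(627)/T(458) = exp(τ_B − τ_A) = exp(0.9424) = 2.5660.

2.57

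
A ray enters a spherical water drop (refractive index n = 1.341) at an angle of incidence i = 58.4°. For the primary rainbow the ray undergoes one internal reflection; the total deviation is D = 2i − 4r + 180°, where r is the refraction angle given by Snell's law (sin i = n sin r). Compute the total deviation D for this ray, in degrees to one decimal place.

sin r = sin 58.4° / 1.341 = 0.8517/1.341 = 0.6351; r = 39.43°.
D = 2·58.4° − 4·39.43° + 180° = 116.80° − 157.72° + 180° = 139.08°.

139.1°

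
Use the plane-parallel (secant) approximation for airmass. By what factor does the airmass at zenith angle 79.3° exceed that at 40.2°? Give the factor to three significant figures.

X(79.3°)/X(40.2°) = sec 79.3° / sec 40.2° = cos 40.2° / cos 79.3° = 0.7638/0.1857 = 4.1138.

4.11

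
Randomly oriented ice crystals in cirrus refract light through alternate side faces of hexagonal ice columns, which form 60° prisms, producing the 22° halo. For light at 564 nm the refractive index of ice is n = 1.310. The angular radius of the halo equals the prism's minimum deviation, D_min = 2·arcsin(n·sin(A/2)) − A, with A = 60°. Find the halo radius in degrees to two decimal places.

21.84°

n·sin(A/2) = 1.310 × sin 30° = 1.310 × 0.5000 = 0.6550.
D_min = 2·arcsin(0.6550) − 60° = 2 × 40.920° − 60° = 21.839°.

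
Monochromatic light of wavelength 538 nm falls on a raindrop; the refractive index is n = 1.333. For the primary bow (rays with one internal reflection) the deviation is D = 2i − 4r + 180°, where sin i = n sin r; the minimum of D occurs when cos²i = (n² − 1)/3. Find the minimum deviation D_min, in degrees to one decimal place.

cos²i = (1.77689 − 1)/3 = 0.25896; i = arccos(0.50888) = 59.410°.
sin r = sin 59.410°/1.333 = 0.64579; r = 40.225°.
D_min = 2·59.410° − 4·40.225° + 180° = 137.922°.

137.9°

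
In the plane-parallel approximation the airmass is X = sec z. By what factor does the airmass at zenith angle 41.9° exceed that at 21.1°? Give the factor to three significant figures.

X(41.9°)/X(21.1°) = sec 41.9° / sec 21.1° = cos 21.1° / cos 41.9° = 0.9330/0.7443 = 1.2534.

1.25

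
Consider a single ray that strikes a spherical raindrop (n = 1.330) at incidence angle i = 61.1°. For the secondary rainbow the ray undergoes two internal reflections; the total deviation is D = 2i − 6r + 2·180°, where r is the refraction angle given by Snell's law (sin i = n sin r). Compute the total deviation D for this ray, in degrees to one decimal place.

sin r = sin 61.1° / 1.330 = 0.8755/1.330 = 0.6582; r = 41.17°.
D = 2·61.1° − 6·41.17° + 2·180° = 122.20° − 247.00° + 360° = 235.20°.

235.2°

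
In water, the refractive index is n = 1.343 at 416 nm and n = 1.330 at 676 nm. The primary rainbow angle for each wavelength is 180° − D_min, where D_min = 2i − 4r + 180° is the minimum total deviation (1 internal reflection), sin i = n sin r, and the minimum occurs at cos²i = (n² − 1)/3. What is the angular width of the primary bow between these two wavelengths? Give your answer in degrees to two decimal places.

At 416 nm (n = 1.343): cos²i = 0.26788 → i = 58.830°, r = 39.577°, D_min = 139.354°, rainbow angle = 40.646°.
At 676 nm (n = 1.330): cos²i = 0.25630 → i = 59.585°, r = 40.422°, D_min = 137.484°, rainbow angle = 42.516°.
Angular width = |40.646° − 42.516°| = 1.871°.

1.87°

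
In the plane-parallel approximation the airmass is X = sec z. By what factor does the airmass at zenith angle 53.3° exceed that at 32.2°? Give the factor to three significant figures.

1.42

X(53.3°)/X(32.2°) = sec 53.3° / sec 32.2° = cos 32.2° / cos 53.3° = 0.8462/0.5976 = 1.4159.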